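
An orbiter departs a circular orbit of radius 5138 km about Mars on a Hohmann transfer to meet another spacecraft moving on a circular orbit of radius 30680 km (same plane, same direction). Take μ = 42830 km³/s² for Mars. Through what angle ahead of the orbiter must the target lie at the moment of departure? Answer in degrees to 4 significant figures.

φ = 99.72°

Transfer-ellipse semi-major axis a_t = (r₁ + r₂)/2 = (5138 + 30680)/2 = 17909 km.
The half-period of the transfer ellipse is t = π√(a_t³/μ) = 36382 s.
Target angular speed ω₂ = √(μ/r₂³) = 3.8512×10^-5 rad/s.
Angle swept by the target during transfer: ω₂·t = 1.4011 rad = 80.28°.
The orbiter traverses 180° on the transfer ellipse, so the target must lead by 180° − 80.28° = 99.72°.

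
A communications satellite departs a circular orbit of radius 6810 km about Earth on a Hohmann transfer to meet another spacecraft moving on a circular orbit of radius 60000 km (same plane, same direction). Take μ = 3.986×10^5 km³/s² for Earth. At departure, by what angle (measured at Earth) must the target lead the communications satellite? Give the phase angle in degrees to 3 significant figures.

φ = 105°

Semi-major axis of the transfer orbit: a_t = (6810 + 60000)/2 = 33405 km.
Transfer time t = π√(a_t³/μ) = 30380 s.
The target's mean motion on its circular orbit is ω₂ = √(μ/r₂³) = 4.296×10^-5 rad/s.
Angle swept by the target during transfer: ω₂·t = 1.3051 rad = 74.78°.
The communications satellite traverses 180° on the transfer ellipse, so the target must lead by 180° − 74.78° = 105°.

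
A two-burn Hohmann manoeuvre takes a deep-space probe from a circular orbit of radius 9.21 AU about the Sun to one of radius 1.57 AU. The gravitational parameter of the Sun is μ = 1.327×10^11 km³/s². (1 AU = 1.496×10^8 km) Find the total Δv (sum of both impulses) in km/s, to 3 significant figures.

Δv = 11.8 km/s

In km: r₁ = 9.21 × 1.496×10^8 = 1.377816×10^9 km; r₂ = 1.57 × 1.496×10^8 = 2.34872×10^8 km.
The Hohmann ellipse has a_t = (r₁ + r₂)/2 = 8.06344×10^8 km.
At r₁ the circular-orbit speed is v₁ = √(μ/r₁) = 9.814 km/s.
On the transfer ellipse at r₁, v² = μ(2/r − 1/a) gives v_a = √[μ(2/r₁ − 1/a_t)] = 5.297 km/s.
First burn Δv₁ = |v_a − v₁| = 4.517 km/s.
Circular speed at r₂: v₂ = √(μ/r₂) = 23.769 km/s.
Transfer-orbit speed at r₂: v_p = √[μ(2/r₂ − 1/a_t)] = 31.071 km/s.
Second burn Δv₂ = |v₂ − v_p| = 7.302 km/s.
Δv = Δv₁ + Δv₂ = 4.517 + 7.302 = 11.82 km/s.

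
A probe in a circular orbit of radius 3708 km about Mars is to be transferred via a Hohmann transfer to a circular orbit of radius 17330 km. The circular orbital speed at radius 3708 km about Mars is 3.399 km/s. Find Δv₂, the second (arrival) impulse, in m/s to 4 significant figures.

Δv₂ = 638.8 m/s

From the circular-orbit relation v² = μ/r at r = 3708 km: μ = v²r = (3.399)² × 3708 = 42839.3 km³/s².
Transfer-ellipse semi-major axis a_t = (r₁ + r₂)/2 = (3708 + 17330)/2 = 10519 km.
On the circular orbit at r = 17330 km, v_c = √(μ/r) = 1.5723 km/s.
Transfer-orbit speed at the same r (vis-viva, a = a_t): v_t = √[μ(2/r − 1/a_t)] = 0.93348 km/s.
Δv₂ = |v_t − v_c| = |0.93348 − 1.5723| = 0.6388 km/s.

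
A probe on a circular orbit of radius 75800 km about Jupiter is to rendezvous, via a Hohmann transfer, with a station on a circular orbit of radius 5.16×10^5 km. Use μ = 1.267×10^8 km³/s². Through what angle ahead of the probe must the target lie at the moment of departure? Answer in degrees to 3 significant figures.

φ = 102°

Transfer-ellipse semi-major axis a_t = (r₁ + r₂)/2 = (75800 + 5.160×10^5)/2 = 2.959×10^5 km.
The half-period of the transfer ellipse is t = π√(a_t³/μ) = 44924 s.
The target's mean motion on its circular orbit is ω₂ = √(μ/r₂³) = 3.0368×10^-5 rad/s.
Angle swept by the target during transfer: ω₂·t = 1.36425 rad = 78.17°.
The probe traverses 180° on the transfer ellipse, so the target must lead by 180° − 78.17° = 102°.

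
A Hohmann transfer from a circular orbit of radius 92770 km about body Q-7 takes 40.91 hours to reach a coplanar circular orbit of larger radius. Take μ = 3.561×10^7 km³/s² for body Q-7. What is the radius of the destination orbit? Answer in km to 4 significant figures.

Transfer time t = 40.91 hours = 1.47276×10^5 s, and t = π√(a_t³/μ).
So a_t = (μ t²/π²)^(1/3) = (3.561×10^7 × (1.47276×10^5)² / π²)^(1/3) = 4.2774×10^5 km.
Since a_t = (r₁ + r₂)/2, r₂ = 2a_t − r₁ = 2×4.2774×10^5 − 92770 = 7.6271×10^5 km.

r₂ = 7.627×10^5 km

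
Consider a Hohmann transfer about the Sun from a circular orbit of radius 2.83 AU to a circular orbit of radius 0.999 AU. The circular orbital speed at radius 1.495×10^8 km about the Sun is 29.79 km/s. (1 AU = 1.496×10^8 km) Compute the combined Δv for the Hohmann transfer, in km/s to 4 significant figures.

Δv = 11.34 km/s

From the circular-orbit relation v² = μ/r at r = 1.495×10^8 km: μ = v²r = (29.79)² × 1.495×10^8 = 1.32673×10^11 km³/s².
In km: r₁ = 2.83 × 1.496×10^8 = 4.23368×10^8 km; r₂ = 0.999 × 1.496×10^8 = 1.494504×10^8 km.
Transfer-ellipse semi-major axis a_t = (r₁ + r₂)/2 = (4.23368×10^8 + 1.494504×10^8)/2 = 2.864092×10^8 km.
At r₁ the circular-orbit speed is v₁ = √(μ/r₁) = 17.7024 km/s.
Transfer-orbit speed at r₁ (vis-viva): v_a = √[μ(2/r₁ − 1/a_t)] = 12.7875 km/s.
First burn Δv₁ = |v_a − v₁| = 4.9149 km/s.
At r₂, v₂ = √(μ/r₂) = 29.79 km/s.
Transfer-orbit speed at r₂: v_p = √[μ(2/r₂ − 1/a_t)] = 36.22 km/s.
Second burn Δv₂ = |v₂ − v_p| = 6.4300 km/s.
Δv = Δv₁ + Δv₂ = 4.9149 + 6.4300 = 11.34 km/s.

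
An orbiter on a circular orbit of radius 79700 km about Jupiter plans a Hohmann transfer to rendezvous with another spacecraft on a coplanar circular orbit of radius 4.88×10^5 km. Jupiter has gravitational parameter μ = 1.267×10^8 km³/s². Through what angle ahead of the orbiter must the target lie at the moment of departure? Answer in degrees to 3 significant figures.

Semi-major axis of the transfer orbit: a_t = (79700 + 4.880×10^5)/2 = 2.8385×10^5 km.
Transfer time t = π√(a_t³/μ) = 42208.0 s.
The target's mean motion on its circular orbit is ω₂ = √(μ/r₂³) = 3.30186×10^-5 rad/s.
Angle swept by the target during transfer: ω₂·t = 1.3936 rad = 79.85°.
The orbiter traverses 180° on the transfer ellipse, so the target must lead by 180° − 79.85° = 100°.

φ = 100°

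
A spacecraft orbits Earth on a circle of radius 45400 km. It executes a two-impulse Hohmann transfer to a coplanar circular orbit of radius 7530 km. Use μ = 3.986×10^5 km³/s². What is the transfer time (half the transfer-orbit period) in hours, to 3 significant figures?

Semi-major axis of the transfer orbit: a_t = (45400 + 7530)/2 = 26465 km.
Transfer time t = π√(a_t³/μ) = π√((26465)³ / 3.986×10^5) = 21420 s.
Converting: 21420 s ÷ 3600 s/hour = 5.95 hours.

t = 5.95 hours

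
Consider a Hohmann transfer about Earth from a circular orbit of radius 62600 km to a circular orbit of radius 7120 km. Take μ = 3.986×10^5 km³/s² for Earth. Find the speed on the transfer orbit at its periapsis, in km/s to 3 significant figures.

v = 10.0 km/s

Transfer-ellipse semi-major axis a_t = (r₁ + r₂)/2 = (62600 + 7120)/2 = 34860 km.
At periapsis, r = 7120 km.
Applying v² = μ(2/r − 1/a_t): v = 10.03 km/s.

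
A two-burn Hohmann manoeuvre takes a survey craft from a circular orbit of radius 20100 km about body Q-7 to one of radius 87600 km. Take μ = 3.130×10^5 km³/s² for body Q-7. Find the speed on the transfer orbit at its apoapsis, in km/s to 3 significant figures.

Transfer-ellipse semi-major axis a_t = (r₁ + r₂)/2 = (20100 + 87600)/2 = 53850 km.
The apoapsis of the transfer ellipse is at r = 87600 km.
From the vis-viva equation, v = √[μ(2/r − 1/a_t)] = 1.155 km/s.

v = 1.15 km/s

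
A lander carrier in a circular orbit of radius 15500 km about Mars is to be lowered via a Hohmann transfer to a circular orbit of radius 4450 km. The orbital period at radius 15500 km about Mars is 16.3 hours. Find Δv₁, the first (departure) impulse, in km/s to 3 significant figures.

Δv₁ = 0.551 km/s

From Kepler's third law T² = 4π²r³/μ at r = 15500 km, T = 16.3 hours = 16.3 × 3600 s = 58680 s: μ = 4π²r³/T² = 42694.8 km³/s².
The Hohmann ellipse has a_t = (r₁ + r₂)/2 = 9975 km.
On the circular orbit at r = 15500 km, v_c = √(μ/r) = 1.659669 km/s.
Transfer-orbit speed at the same r (vis-viva, a = a_t): v_t = √[μ(2/r − 1/a_t)] = 1.108524 km/s.
Δv₁ = |v_t − v_c| = |1.108524 − 1.659669| = 0.5511 km/s.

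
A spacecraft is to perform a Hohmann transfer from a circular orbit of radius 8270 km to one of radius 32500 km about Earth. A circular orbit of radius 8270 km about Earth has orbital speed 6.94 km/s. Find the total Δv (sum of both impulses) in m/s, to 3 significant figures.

From the circular-orbit relation v² = μ/r at r = 8270 km: μ = v²r = (6.94)² × 8270 = 3.98313×10^5 km³/s².
Transfer-ellipse semi-major axis a_t = (r₁ + r₂)/2 = (8270 + 32500)/2 = 20385 km.
Circular speed at r₁: v₁ = √(μ/r₁) = √(3.98313×10^5/8270) = 6.940 km/s.
Transfer-orbit speed at r₁ (vis-viva): v_p = √[μ(2/r₁ − 1/a_t)] = 8.763 km/s.
First burn Δv₁ = |v_p − v₁| = 1.823 km/s.
Circular speed at r₂: v₂ = √(μ/r₂) = 3.501 km/s.
Transfer-orbit speed at r₂: v_a = √[μ(2/r₂ − 1/a_t)] = 2.230 km/s.
Second burn Δv₂ = |v₂ − v_a| = 1.271 km/s.
Total Δv = Δv₁ + Δv₂ = 3.094 km/s.

Δv = 3090 m/s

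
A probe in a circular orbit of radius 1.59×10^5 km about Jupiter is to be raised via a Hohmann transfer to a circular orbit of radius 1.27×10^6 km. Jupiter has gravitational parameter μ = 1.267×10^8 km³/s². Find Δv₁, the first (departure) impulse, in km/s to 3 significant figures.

Δv₁ = 9.41 km/s

The Hohmann ellipse has a_t = (r₁ + r₂)/2 = 7.145×10^5 km.
Circular speed at r = 1.590×10^5 km: v_c = √(μ/r) = 28.229 km/s.
Transfer-orbit speed at the same r (vis-viva, a = a_t): v_t = √[μ(2/r − 1/a_t)] = 37.635 km/s.
Δv₁ = |v_t − v_c| = |37.635 − 28.229| = 9.406 km/s.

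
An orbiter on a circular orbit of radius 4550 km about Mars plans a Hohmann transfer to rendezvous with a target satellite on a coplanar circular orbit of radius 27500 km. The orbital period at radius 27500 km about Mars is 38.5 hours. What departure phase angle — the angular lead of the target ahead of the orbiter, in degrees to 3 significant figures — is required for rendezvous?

From Kepler's third law T² = 4π²r³/μ at r = 27500 km, T = 38.5 hours = 38.5 × 3600 s = 1.386×10^5 s: μ = 4π²r³/T² = 42739.7 km³/s².
The Hohmann ellipse has a_t = (r₁ + r₂)/2 = 16025 km.
The half-period of the transfer ellipse is t = π√(a_t³/μ) = 30830 s.
The target's mean motion on its circular orbit is ω₂ = √(μ/r₂³) = 4.533×10^-5 rad/s.
Angle swept by the target during transfer: ω₂·t = 1.3975 rad = 80.07°.
The orbiter traverses 180° on the transfer ellipse, so the target must lead by 180° − 80.07° = 99.9°.

φ = 99.9°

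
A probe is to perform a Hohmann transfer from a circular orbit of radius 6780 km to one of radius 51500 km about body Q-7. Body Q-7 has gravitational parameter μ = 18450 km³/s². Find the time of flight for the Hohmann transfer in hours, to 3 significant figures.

t = 32.0 hours

Transfer-ellipse semi-major axis a_t = (r₁ + r₂)/2 = (6780 + 51500)/2 = 29140 km.
Transfer time t = π√(a_t³/μ) = π√((29140)³ / 18450) = 1.1505×10^5 s.
Converting: 1.1505×10^5 s ÷ 3600 s/hour = 32.0 hours.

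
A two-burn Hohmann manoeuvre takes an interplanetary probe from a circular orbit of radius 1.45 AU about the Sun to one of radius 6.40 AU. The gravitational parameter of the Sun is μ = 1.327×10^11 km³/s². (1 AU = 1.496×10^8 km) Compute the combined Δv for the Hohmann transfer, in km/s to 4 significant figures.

In km: r₁ = 1.45 × 1.496×10^8 = 2.1692×10^8 km; r₂ = 6.40 × 1.496×10^8 = 9.5744×10^8 km.
The Hohmann ellipse has a_t = (r₁ + r₂)/2 = 5.8718×10^8 km.
Circular speed at r₁: v₁ = √(μ/r₁) = √(1.327×10^11/2.1692×10^8) = 24.73 km/s.
Transfer-orbit speed at r₁ (vis-viva): v_p = √[μ(2/r₁ − 1/a_t)] = 31.58 km/s.
First burn Δv₁ = |v_p − v₁| = 6.850 km/s.
At r₂, v₂ = √(μ/r₂) = 11.773 km/s.
Transfer-orbit speed at r₂: v_a = √[μ(2/r₂ − 1/a_t)] = 7.1556 km/s.
Second burn Δv₂ = |v₂ − v_a| = 4.617 km/s.
Δv = Δv₁ + Δv₂ = 6.850 + 4.617 = 11.47 km/s.

Δv = 11.47 km/s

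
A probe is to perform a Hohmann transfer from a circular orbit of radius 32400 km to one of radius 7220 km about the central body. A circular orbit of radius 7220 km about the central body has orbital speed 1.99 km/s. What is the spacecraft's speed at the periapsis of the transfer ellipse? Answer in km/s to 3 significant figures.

v = 2.54 km/s

From the circular-orbit relation v² = μ/r at r = 7220 km: μ = v²r = (1.99)² × 7220 = 28591.9 km³/s².
The Hohmann ellipse has a_t = (r₁ + r₂)/2 = 19810 km.
The periapsis of the transfer ellipse is at r = 7220 km.
Vis-viva: v = √[μ(2/r − 1/a_t)] = √[28591.9 × (2/7220 − 1/19810)] = 2.545 km/s.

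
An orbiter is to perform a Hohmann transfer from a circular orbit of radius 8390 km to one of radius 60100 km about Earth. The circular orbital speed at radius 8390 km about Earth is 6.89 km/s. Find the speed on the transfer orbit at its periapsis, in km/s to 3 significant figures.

v = 9.13 km/s

From the circular-orbit relation v² = μ/r at r = 8390 km: μ = v²r = (6.89)² × 8390 = 3.98291×10^5 km³/s².
The Hohmann ellipse has a_t = (r₁ + r₂)/2 = 34245 km.
At periapsis, r = 8390 km.
From the vis-viva equation, v = √[μ(2/r − 1/a_t)] = 9.128 km/s.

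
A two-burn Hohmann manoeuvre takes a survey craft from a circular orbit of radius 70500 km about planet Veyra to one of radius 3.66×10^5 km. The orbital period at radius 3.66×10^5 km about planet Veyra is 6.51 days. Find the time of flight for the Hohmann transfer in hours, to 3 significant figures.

t = 36.0 hours

From Kepler's third law T² = 4π²r³/μ at r = 3.66×10^5 km, T = 6.51 days = 6.51 × 86400 s = 5.62464×10^5 s: μ = 4π²r³/T² = 6.11806×10^6 km³/s².
Transfer-ellipse semi-major axis a_t = (r₁ + r₂)/2 = (70500 + 3.660×10^5)/2 = 2.1825×10^5 km.
By Kepler's third law the transfer-orbit period is T = 2π√(a_t³/μ), so t = T/2 = 1.295×10^5 s.
Converting: 1.295×10^5 s ÷ 3600 s/hour = 36.0 hours.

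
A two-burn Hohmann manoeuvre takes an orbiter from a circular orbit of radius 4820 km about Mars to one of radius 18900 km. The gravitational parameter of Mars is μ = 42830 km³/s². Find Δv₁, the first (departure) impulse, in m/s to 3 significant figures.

Δv₁ = 782 m/s

Semi-major axis of the transfer orbit: a_t = (4820 + 18900)/2 = 11860 km.
On the circular orbit at r = 4820 km, v_c = √(μ/r) = 2.9809 km/s.
Transfer-orbit speed at the same r (vis-viva, a = a_t): v_t = √[μ(2/r − 1/a_t)] = 3.7630 km/s.
Δv₁ = |v_t − v_c| = |3.7630 − 2.9809| = 0.7821 km/s.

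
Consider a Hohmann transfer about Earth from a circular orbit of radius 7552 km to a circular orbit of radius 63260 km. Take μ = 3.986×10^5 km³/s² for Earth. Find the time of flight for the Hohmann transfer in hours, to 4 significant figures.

Transfer-ellipse semi-major axis a_t = (r₁ + r₂)/2 = (7552 + 63260)/2 = 35406 km.
By Kepler's third law the transfer-orbit period is T = 2π√(a_t³/μ), so t = T/2 = 33151 s.
Converting: 33151 s ÷ 3600 s/hour = 9.209 hours.

t = 9.209 hours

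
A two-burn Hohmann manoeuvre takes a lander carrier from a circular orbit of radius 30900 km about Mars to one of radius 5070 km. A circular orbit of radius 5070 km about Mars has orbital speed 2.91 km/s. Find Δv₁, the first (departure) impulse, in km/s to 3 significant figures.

Δv₁ = 0.553 km/s

From the circular-orbit relation v² = μ/r at r = 5070 km: μ = v²r = (2.91)² × 5070 = 42933.3 km³/s².
The Hohmann ellipse has a_t = (r₁ + r₂)/2 = 17985 km.
On the circular orbit at r = 30900 km, v_c = √(μ/r) = 1.1787 km/s.
Transfer-orbit speed at the same r (vis-viva, a = a_t): v_t = √[μ(2/r − 1/a_t)] = 0.62584 km/s.
Δv₁ = |v_t − v_c| = |0.62584 − 1.1787| = 0.5529 km/s.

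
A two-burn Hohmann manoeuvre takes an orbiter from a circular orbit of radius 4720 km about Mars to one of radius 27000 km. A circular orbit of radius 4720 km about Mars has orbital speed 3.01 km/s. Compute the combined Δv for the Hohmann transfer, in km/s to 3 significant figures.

From the circular-orbit relation v² = μ/r at r = 4720 km: μ = v²r = (3.01)² × 4720 = 42763.7 km³/s².
Semi-major axis of the transfer orbit: a_t = (4720 + 27000)/2 = 15860 km.
Circular speed at r₁: v₁ = √(μ/r₁) = √(42763.7/4720) = 3.0100 km/s.
On the transfer ellipse at r₁, vis-viva equation gives v_p = √[μ(2/r₁ − 1/a_t)] = 3.9273 km/s.
First burn Δv₁ = |v_p − v₁| = 0.9173 km/s.
Circular speed at r₂: v₂ = √(μ/r₂) = 1.25851 km/s.
Transfer-orbit speed at r₂: v_a = √[μ(2/r₂ − 1/a_t)] = 0.686555 km/s.
Second burn Δv₂ = |v₂ − v_a| = 0.5720 km/s.
Δv = Δv₁ + Δv₂ = 0.9173 + 0.5720 = 1.489 km/s.

Δv = 1.49 km/s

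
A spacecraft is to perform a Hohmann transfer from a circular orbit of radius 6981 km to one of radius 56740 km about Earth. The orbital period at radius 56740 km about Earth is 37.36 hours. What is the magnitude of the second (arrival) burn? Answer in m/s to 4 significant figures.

Δv₂ = 1410 m/s

From Kepler's third law T² = 4π²r³/μ at r = 56740 km, T = 37.36 hours = 37.36 × 3600 s = 1.34496×10^5 s: μ = 4π²r³/T² = 3.98666×10^5 km³/s².
The Hohmann ellipse has a_t = (r₁ + r₂)/2 = 31860.5 km.
On the circular orbit at r = 56740 km, v_c = √(μ/r) = 2.651 km/s.
Vis-viva on the transfer ellipse at r = 56740 km gives v_t = √[μ(2/r − 1/a_t)] = 1.241 km/s.
Δv₂ = |v_t − v_c| = |1.241 − 2.651| = 1.410 km/s.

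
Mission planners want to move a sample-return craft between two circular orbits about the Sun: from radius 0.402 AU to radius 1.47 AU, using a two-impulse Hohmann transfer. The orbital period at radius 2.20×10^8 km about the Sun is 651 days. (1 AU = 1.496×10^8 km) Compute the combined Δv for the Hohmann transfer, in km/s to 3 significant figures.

Δv = 20.4 km/s

From Kepler's third law T² = 4π²r³/μ at r = 2.20×10^8 km, T = 651 days = 651 × 86400 s = 5.62464×10^7 s: μ = 4π²r³/T² = 1.32873×10^11 km³/s².
In km: r₁ = 0.402 × 1.496×10^8 = 6.01392×10^7 km; r₂ = 1.47 × 1.496×10^8 = 2.19912×10^8 km.
Semi-major axis of the transfer orbit: a_t = (6.01392×10^7 + 2.19912×10^8)/2 = 1.400256×10^8 km.
At r₁ the circular-orbit speed is v₁ = √(μ/r₁) = 47.005 km/s.
On the transfer ellipse at r₁, vis-viva equation gives v_p = √[μ(2/r₁ − 1/a_t)] = 58.906 km/s.
First burn Δv₁ = |v_p − v₁| = 11.90 km/s.
Circular speed at r₂: v₂ = √(μ/r₂) = 24.581 km/s.
Transfer-orbit speed at r₂: v_a = √[μ(2/r₂ − 1/a_t)] = 16.109 km/s.
Second burn Δv₂ = |v₂ − v_a| = 8.472 km/s.
Total Δv = Δv₁ + Δv₂ = 20.37 km/s.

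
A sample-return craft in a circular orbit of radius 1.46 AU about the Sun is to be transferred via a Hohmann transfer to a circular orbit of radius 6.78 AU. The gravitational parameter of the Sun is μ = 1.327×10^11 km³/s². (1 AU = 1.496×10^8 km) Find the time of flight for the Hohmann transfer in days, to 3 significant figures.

In km: r₁ = 1.46 × 1.496×10^8 = 2.18416×10^8 km; r₂ = 6.78 × 1.496×10^8 = 1.014288×10^9 km.
The Hohmann ellipse has a_t = (r₁ + r₂)/2 = 6.16352×10^8 km.
By Kepler's third law the transfer-orbit period is T = 2π√(a_t³/μ), so t = T/2 = 1.320×10^8 s.
Converting: 1.320×10^8 s ÷ 86400 s/day = 1530 days.

t = 1530 days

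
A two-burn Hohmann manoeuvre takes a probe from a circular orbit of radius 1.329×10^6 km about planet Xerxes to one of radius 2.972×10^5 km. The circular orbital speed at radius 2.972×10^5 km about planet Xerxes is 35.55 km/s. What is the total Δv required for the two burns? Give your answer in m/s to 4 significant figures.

From the circular-orbit relation v² = μ/r at r = 2.972×10^5 km: μ = v²r = (35.55)² × 2.972×10^5 = 3.75602×10^8 km³/s².
The Hohmann ellipse has a_t = (r₁ + r₂)/2 = 8.131×10^5 km.
At r₁ the circular-orbit speed is v₁ = √(μ/r₁) = 16.8113 km/s.
Transfer-orbit speed at r₁ (vis-viva): v_a = √[μ(2/r₁ − 1/a_t)] = 10.1637 km/s.
First burn Δv₁ = |v_a − v₁| = 6.648 km/s.
Circular speed at r₂: v₂ = √(μ/r₂) = 35.55 km/s.
Transfer-orbit speed at r₂: v_p = √[μ(2/r₂ − 1/a_t)] = 45.45 km/s.
Second burn Δv₂ = |v₂ − v_p| = 9.900 km/s.
Total Δv = Δv₁ + Δv₂ = 16.55 km/s.

Δv = 16550 m/s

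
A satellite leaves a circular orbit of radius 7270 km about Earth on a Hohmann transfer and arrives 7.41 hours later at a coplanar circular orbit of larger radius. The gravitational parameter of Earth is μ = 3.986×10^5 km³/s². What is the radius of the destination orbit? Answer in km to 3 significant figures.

Transfer time t = 7.41 hours = 26676 s, and t = π√(a_t³/μ).
So a_t = (μ t²/π²)^(1/3) = (3.986×10^5 × (26676)² / π²)^(1/3) = 30631 km.
Since a_t = (r₁ + r₂)/2, r₂ = 2a_t − r₁ = 2×30631 − 7270 = 53992 km.

r₂ = 54000 km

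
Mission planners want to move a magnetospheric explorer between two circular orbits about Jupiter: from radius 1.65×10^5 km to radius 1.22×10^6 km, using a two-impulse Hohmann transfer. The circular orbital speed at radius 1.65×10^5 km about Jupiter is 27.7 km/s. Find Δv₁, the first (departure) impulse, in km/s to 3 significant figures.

From the circular-orbit relation v² = μ/r at r = 1.65×10^5 km: μ = v²r = (27.7)² × 1.65×10^5 = 1.26603×10^8 km³/s².
Transfer-ellipse semi-major axis a_t = (r₁ + r₂)/2 = (1.650×10^5 + 1.220×10^6)/2 = 6.925×10^5 km.
On the circular orbit at r = 1.650×10^5 km, v_c = √(μ/r) = 27.700 km/s.
Vis-viva on the transfer ellipse at r = 1.650×10^5 km gives v_t = √[μ(2/r − 1/a_t)] = 36.766 km/s.
Δv₁ = |v_t − v_c| = |36.766 − 27.700| = 9.066 km/s.

Δv₁ = 9.07 km/s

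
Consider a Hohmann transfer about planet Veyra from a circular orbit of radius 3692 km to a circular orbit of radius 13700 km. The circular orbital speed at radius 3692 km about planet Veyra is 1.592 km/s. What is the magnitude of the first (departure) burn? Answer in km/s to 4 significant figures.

From the circular-orbit relation v² = μ/r at r = 3692 km: μ = v²r = (1.592)² × 3692 = 9357.24 km³/s².
The Hohmann ellipse has a_t = (r₁ + r₂)/2 = 8696 km.
On the circular orbit at r = 3692 km, v_c = √(μ/r) = 1.5920 km/s.
Transfer-orbit speed at the same r (vis-viva, a = a_t): v_t = √[μ(2/r − 1/a_t)] = 1.9982 km/s.
Δv₁ = |v_t − v_c| = |1.9982 − 1.5920| = 0.4062 km/s.

Δv₁ = 0.4062 km/s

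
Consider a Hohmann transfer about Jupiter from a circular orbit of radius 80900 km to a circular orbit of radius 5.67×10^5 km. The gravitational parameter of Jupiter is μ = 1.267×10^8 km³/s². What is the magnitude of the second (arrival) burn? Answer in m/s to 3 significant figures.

Transfer-ellipse semi-major axis a_t = (r₁ + r₂)/2 = (80900 + 5.670×10^5)/2 = 3.2395×10^5 km.
On the circular orbit at r = 5.670×10^5 km, v_c = √(μ/r) = 14.948 km/s.
Transfer-orbit speed at the same r (vis-viva, a = a_t): v_t = √[μ(2/r − 1/a_t)] = 7.4702 km/s.
Δv₂ = |v_t − v_c| = |7.4702 − 14.948| = 7.478 km/s.

Δv₂ = 7480 m/s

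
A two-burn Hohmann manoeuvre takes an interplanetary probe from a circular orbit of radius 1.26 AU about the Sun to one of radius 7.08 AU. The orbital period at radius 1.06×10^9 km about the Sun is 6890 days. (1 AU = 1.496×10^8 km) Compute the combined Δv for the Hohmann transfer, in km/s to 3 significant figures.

From Kepler's third law T² = 4π²r³/μ at r = 1.06×10^9 km, T = 6890 days = 6890 × 86400 s = 5.95296×10^8 s: μ = 4π²r³/T² = 1.32682×10^11 km³/s².
In km: r₁ = 1.26 × 1.496×10^8 = 1.88496×10^8 km; r₂ = 7.08 × 1.496×10^8 = 1.059168×10^9 km.
Transfer-ellipse semi-major axis a_t = (r₁ + r₂)/2 = (1.88496×10^8 + 1.059168×10^9)/2 = 6.23832×10^8 km.
Circular speed at r₁: v₁ = √(μ/r₁) = √(1.32682×10^11/1.88496×10^8) = 26.531 km/s.
On the transfer ellipse at r₁, vis-viva equation gives v_p = √[μ(2/r₁ − 1/a_t)] = 34.570 km/s.
First burn Δv₁ = |v_p − v₁| = 8.039 km/s.
Circular speed at r₂: v₂ = √(μ/r₂) = 11.192 km/s.
Transfer-orbit speed at r₂: v_a = √[μ(2/r₂ − 1/a_t)] = 6.1523 km/s.
Second burn Δv₂ = |v₂ − v_a| = 5.040 km/s.
Total Δv = Δv₁ + Δv₂ = 13.08 km/s.

Δv = 13.1 km/s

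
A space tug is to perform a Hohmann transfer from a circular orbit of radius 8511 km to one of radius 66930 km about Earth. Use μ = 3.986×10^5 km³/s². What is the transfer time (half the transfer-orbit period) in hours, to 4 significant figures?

t = 10.13 hours

The Hohmann ellipse has a_t = (r₁ + r₂)/2 = 37720.5 km.
By Kepler's third law the transfer-orbit period is T = 2π√(a_t³/μ), so t = T/2 = 36454 s.
Converting: 36454 s ÷ 3600 s/hour = 10.13 hours.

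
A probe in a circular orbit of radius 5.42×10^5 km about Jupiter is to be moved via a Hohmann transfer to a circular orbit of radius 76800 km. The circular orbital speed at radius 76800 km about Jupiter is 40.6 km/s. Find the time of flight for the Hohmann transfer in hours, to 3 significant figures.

From the circular-orbit relation v² = μ/r at r = 76800 km: μ = v²r = (40.6)² × 76800 = 1.26594×10^8 km³/s².
The Hohmann ellipse has a_t = (r₁ + r₂)/2 = 3.094×10^5 km.
Transfer time t = π√(a_t³/μ) = π√((3.094×10^5)³ / 1.26594×10^8) = 48050 s.
Converting: 48050 s ÷ 3600 s/hour = 13.3 hours.

t = 13.3 hours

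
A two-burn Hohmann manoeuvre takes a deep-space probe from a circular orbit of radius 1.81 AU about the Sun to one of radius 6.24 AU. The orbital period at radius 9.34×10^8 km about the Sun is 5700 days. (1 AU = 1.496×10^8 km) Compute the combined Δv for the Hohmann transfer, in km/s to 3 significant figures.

From Kepler's third law T² = 4π²r³/μ at r = 9.34×10^8 km, T = 5700 days = 5700 × 86400 s = 4.9248×10^8 s: μ = 4π²r³/T² = 1.32624×10^11 km³/s².
In km: r₁ = 1.81 × 1.496×10^8 = 2.70776×10^8 km; r₂ = 6.24 × 1.496×10^8 = 9.33504×10^8 km.
Transfer-ellipse semi-major axis a_t = (r₁ + r₂)/2 = (2.70776×10^8 + 9.33504×10^8)/2 = 6.0214×10^8 km.
Circular speed at r₁: v₁ = √(μ/r₁) = √(1.32624×10^11/2.70776×10^8) = 22.131 km/s.
On the transfer ellipse at r₁, vis-viva equation gives v_p = √[μ(2/r₁ − 1/a_t)] = 27.556 km/s.
First burn Δv₁ = |v_p − v₁| = 5.425 km/s.
Circular speed at r₂: v₂ = √(μ/r₂) = 11.919 km/s.
Transfer-orbit speed at r₂: v_a = √[μ(2/r₂ − 1/a_t)] = 7.9930 km/s.
Second burn Δv₂ = |v₂ − v_a| = 3.926 km/s.
Δv = Δv₁ + Δv₂ = 5.425 + 3.926 = 9.351 km/s.

Δv = 9.35 km/s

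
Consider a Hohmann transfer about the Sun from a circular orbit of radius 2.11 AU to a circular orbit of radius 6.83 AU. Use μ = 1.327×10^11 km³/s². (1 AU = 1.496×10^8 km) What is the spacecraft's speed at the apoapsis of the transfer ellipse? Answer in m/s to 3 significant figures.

v = 7830 m/s

In km: r₁ = 2.11 × 1.496×10^8 = 3.15656×10^8 km; r₂ = 6.83 × 1.496×10^8 = 1.021768×10^9 km.
Semi-major axis of the transfer orbit: a_t = (3.15656×10^8 + 1.021768×10^9)/2 = 6.68712×10^8 km.
At apoapsis, r = 1.021768×10^9 km.
Applying v² = μ(2/r − 1/a_t): v = 7.830 km/s.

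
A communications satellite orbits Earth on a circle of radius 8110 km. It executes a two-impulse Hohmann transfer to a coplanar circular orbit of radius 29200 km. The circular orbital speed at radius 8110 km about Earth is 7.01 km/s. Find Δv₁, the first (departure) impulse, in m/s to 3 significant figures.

From the circular-orbit relation v² = μ/r at r = 8110 km: μ = v²r = (7.01)² × 8110 = 3.98526×10^5 km³/s².
Semi-major axis of the transfer orbit: a_t = (8110 + 29200)/2 = 18655 km.
Circular speed at r = 8110 km: v_c = √(μ/r) = 7.010 km/s.
Vis-viva on the transfer ellipse at r = 8110 km gives v_t = √[μ(2/r − 1/a_t)] = 8.770 km/s.
Δv₁ = |v_t − v_c| = |8.770 − 7.010| = 1.760 km/s.

Δv₁ = 1760 m/s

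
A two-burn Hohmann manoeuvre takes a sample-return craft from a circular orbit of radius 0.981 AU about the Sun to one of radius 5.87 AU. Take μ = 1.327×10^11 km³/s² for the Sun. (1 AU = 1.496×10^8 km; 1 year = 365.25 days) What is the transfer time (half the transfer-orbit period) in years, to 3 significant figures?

t = 3.17 years

In km: r₁ = 0.981 × 1.496×10^8 = 1.467576×10^8 km; r₂ = 5.87 × 1.496×10^8 = 8.78152×10^8 km.
The Hohmann ellipse has a_t = (r₁ + r₂)/2 = 5.124548×10^8 km.
Half the transfer-orbit period gives t = π√(a_t³/μ) = 1.000×10^8 s.
Converting: 1.000×10^8 s ÷ 3.15576×10^7 s/year (365.25 × 86400) = 3.17 years.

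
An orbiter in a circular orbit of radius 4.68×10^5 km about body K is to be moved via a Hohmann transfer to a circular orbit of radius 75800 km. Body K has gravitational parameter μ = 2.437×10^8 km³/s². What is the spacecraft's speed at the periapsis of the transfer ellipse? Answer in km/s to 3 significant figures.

v = 74.4 km/s

The Hohmann ellipse has a_t = (r₁ + r₂)/2 = 2.719×10^5 km.
At periapsis, r = 75800 km.
Applying v² = μ(2/r − 1/a_t): v = 74.39 km/s.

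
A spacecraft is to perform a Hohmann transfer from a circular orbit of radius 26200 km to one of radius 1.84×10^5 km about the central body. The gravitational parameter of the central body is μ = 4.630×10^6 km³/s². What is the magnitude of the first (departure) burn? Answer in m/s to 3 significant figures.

The Hohmann ellipse has a_t = (r₁ + r₂)/2 = 1.051×10^5 km.
On the circular orbit at r = 26200 km, v_c = √(μ/r) = 13.2935 km/s.
Transfer-orbit speed at the same r (vis-viva, a = a_t): v_t = √[μ(2/r − 1/a_t)] = 17.5893 km/s.
Δv₁ = |v_t − v_c| = |17.5893 − 13.2935| = 4.296 km/s.

Δv₁ = 4300 m/s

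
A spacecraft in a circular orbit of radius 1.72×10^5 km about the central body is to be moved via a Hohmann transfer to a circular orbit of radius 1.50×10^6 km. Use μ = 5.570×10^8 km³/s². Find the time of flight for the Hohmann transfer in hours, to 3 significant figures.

t = 28.3 hours

The Hohmann ellipse has a_t = (r₁ + r₂)/2 = 8.360×10^5 km.
Transfer time t = π√(a_t³/μ) = π√((8.360×10^5)³ / 5.570×10^8) = 1.0175×10^5 s.
Converting: 1.0175×10^5 s ÷ 3600 s/hour = 28.3 hours.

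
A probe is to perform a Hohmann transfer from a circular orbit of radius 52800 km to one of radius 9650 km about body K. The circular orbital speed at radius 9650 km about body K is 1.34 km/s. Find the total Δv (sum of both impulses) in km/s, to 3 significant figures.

Δv = 0.657 km/s

From the circular-orbit relation v² = μ/r at r = 9650 km: μ = v²r = (1.34)² × 9650 = 17327.5 km³/s².
Semi-major axis of the transfer orbit: a_t = (52800 + 9650)/2 = 31225 km.
Circular speed at r₁: v₁ = √(μ/r₁) = √(17327.5/52800) = 0.5729 km/s.
On the transfer ellipse at r₁, v² = μ(2/r − 1/a) gives v_a = √[μ(2/r₁ − 1/a_t)] = 0.3185 km/s.
First burn Δv₁ = |v_a − v₁| = 0.2544 km/s.
At r₂, v₂ = √(μ/r₂) = 1.3400 km/s.
Transfer-orbit speed at r₂: v_p = √[μ(2/r₂ − 1/a_t)] = 1.7425 km/s.
Second burn Δv₂ = |v₂ − v_p| = 0.4025 km/s.
Total Δv = Δv₁ + Δv₂ = 0.6569 km/s.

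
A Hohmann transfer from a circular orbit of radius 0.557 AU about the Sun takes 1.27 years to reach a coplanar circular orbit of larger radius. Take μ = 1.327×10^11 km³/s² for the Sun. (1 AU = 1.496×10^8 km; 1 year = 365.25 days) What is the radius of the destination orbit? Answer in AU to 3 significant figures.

r₂ = 3.17 AU

In km: r₁ = 0.557 × 1.496×10^8 = 8.33272×10^7 km.
Transfer time t = 1.27 years × 365.25 × 86400 s = 4.0078152×10^7 s, and t = π√(a_t³/μ).
So a_t = (μ t²/π²)^(1/3) = (1.327×10^11 × (4.0078152×10^7)² / π²)^(1/3) = 2.7848×10^8 km.
Since a_t = (r₁ + r₂)/2, r₂ = 2a_t − r₁ = 2×2.7848×10^8 − 8.33272×10^7 = 4.736328×10^8 km.
In AU: r₂ = 4.736328×10^8 / 1.496×10^8 = 3.17 AU.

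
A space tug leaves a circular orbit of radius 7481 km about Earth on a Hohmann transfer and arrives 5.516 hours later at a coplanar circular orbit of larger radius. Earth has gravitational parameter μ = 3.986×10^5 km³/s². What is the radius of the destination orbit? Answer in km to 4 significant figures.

r₂ = 42840 km

Transfer time t = 5.516 hours = 19857.6 s, and t = π√(a_t³/μ).
So a_t = (μ t²/π²)^(1/3) = (3.986×10^5 × (19857.6)² / π²)^(1/3) = 25159 km.
Since a_t = (r₁ + r₂)/2, r₂ = 2a_t − r₁ = 2×25159 − 7481 = 42837 km.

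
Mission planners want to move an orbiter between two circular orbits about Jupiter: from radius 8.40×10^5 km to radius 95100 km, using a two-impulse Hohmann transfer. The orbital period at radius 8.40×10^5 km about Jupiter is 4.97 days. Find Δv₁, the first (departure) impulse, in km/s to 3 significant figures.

From Kepler's third law T² = 4π²r³/μ at r = 8.40×10^5 km, T = 4.97 days = 4.97 × 86400 s = 4.29408×10^5 s: μ = 4π²r³/T² = 1.26899×10^8 km³/s².
Transfer-ellipse semi-major axis a_t = (r₁ + r₂)/2 = (8.400×10^5 + 95100)/2 = 4.6755×10^5 km.
On the circular orbit at r = 8.400×10^5 km, v_c = √(μ/r) = 12.291 km/s.
Vis-viva on the transfer ellipse at r = 8.400×10^5 km gives v_t = √[μ(2/r − 1/a_t)] = 5.5433 km/s.
Δv₁ = |v_t − v_c| = |5.5433 − 12.291| = 6.748 km/s.

Δv₁ = 6.75 km/s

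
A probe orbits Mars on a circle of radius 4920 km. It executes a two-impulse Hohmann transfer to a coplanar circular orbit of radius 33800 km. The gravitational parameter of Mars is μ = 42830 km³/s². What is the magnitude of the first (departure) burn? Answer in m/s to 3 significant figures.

The Hohmann ellipse has a_t = (r₁ + r₂)/2 = 19360 km.
On the circular orbit at r = 4920 km, v_c = √(μ/r) = 2.950 km/s.
Vis-viva on the transfer ellipse at r = 4920 km gives v_t = √[μ(2/r − 1/a_t)] = 3.898 km/s.
Δv₁ = |v_t − v_c| = |3.898 − 2.950| = 0.9480 km/s.

Δv₁ = 948 m/s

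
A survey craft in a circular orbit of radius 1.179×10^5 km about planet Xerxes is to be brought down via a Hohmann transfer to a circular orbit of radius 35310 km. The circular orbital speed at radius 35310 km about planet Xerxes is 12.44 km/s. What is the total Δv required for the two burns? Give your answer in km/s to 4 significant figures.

Δv = 5.179 km/s

From the circular-orbit relation v² = μ/r at r = 35310 km: μ = v²r = (12.44)² × 35310 = 5.46435×10^6 km³/s².
The Hohmann ellipse has a_t = (r₁ + r₂)/2 = 76605 km.
Circular speed at r₁: v₁ = √(μ/r₁) = √(5.46435×10^6/1.179×10^5) = 6.808 km/s.
Transfer-orbit speed at r₁ (vis-viva): v_a = √[μ(2/r₁ − 1/a_t)] = 4.622 km/s.
First burn Δv₁ = |v_a − v₁| = 2.186 km/s.
At r₂, v₂ = √(μ/r₂) = 12.440 km/s.
Transfer-orbit speed at r₂: v_p = √[μ(2/r₂ − 1/a_t)] = 15.433 km/s.
Second burn Δv₂ = |v₂ − v_p| = 2.993 km/s.
Δv = Δv₁ + Δv₂ = 2.186 + 2.993 = 5.179 km/s.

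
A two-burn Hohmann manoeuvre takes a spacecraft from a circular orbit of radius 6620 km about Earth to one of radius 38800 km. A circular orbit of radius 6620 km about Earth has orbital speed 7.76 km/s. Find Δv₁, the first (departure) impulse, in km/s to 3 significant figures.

From the circular-orbit relation v² = μ/r at r = 6620 km: μ = v²r = (7.76)² × 6620 = 3.98641×10^5 km³/s².
Transfer-ellipse semi-major axis a_t = (r₁ + r₂)/2 = (6620 + 38800)/2 = 22710 km.
Circular speed at r = 6620 km: v_c = √(μ/r) = 7.7600 km/s.
Vis-viva on the transfer ellipse at r = 6620 km gives v_t = √[μ(2/r − 1/a_t)] = 10.143 km/s.
Δv₁ = |v_t − v_c| = |10.143 − 7.7600| = 2.383 km/s.

Δv₁ = 2.38 km/s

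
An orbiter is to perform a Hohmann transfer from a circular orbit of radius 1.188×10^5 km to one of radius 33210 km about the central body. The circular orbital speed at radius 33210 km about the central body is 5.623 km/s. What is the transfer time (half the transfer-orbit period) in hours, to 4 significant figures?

From the circular-orbit relation v² = μ/r at r = 33210 km: μ = v²r = (5.623)² × 33210 = 1.05004×10^6 km³/s².
The Hohmann ellipse has a_t = (r₁ + r₂)/2 = 76005 km.
Half the transfer-orbit period gives t = π√(a_t³/μ) = 64240 s.
Converting: 64240 s ÷ 3600 s/hour = 17.84 hours.

t = 17.84 hours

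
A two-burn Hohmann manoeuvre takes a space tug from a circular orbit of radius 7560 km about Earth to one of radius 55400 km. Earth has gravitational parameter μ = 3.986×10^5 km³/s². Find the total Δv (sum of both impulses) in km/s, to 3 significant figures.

Semi-major axis of the transfer orbit: a_t = (7560 + 55400)/2 = 31480 km.
Circular speed at r₁: v₁ = √(μ/r₁) = √(3.986×10^5/7560) = 7.2612 km/s.
Transfer-orbit speed at r₁ (v² = μ(2/r − 1/a)): v_p = √[μ(2/r₁ − 1/a_t)] = 9.6326 km/s.
First burn Δv₁ = |v_p − v₁| = 2.371 km/s.
Circular speed at r₂: v₂ = √(μ/r₂) = 2.682 km/s.
Transfer-orbit speed at r₂: v_a = √[μ(2/r₂ − 1/a_t)] = 1.314 km/s.
Second burn Δv₂ = |v₂ − v_a| = 1.368 km/s.
Δv = Δv₁ + Δv₂ = 2.371 + 1.368 = 3.739 km/s.

Δv = 3.74 km/s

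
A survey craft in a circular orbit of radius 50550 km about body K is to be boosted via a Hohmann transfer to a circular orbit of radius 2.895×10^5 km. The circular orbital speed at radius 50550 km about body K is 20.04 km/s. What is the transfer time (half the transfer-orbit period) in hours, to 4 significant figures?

t = 13.58 hours

From the circular-orbit relation v² = μ/r at r = 50550 km: μ = v²r = (20.04)² × 50550 = 2.03010×10^7 km³/s².
The Hohmann ellipse has a_t = (r₁ + r₂)/2 = 1.70025×10^5 km.
By Kepler's third law the transfer-orbit period is T = 2π√(a_t³/μ), so t = T/2 = 48880 s.
Converting: 48880 s ÷ 3600 s/hour = 13.58 hours.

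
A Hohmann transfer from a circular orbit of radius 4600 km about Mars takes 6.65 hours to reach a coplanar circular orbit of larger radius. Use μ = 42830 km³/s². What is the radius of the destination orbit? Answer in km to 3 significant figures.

r₂ = 22500 km

Transfer time t = 6.65 hours = 23940 s, and t = π√(a_t³/μ).
So a_t = (μ t²/π²)^(1/3) = (42830 × (23940)² / π²)^(1/3) = 13549 km.
Since a_t = (r₁ + r₂)/2, r₂ = 2a_t − r₁ = 2×13549 − 4600 = 22498 km.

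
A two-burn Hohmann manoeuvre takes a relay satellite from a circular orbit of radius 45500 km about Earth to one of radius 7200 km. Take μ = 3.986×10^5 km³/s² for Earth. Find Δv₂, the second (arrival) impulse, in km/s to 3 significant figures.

Δv₂ = 2.34 km/s

Semi-major axis of the transfer orbit: a_t = (45500 + 7200)/2 = 26350 km.
On the circular orbit at r = 7200 km, v_c = √(μ/r) = 7.4405 km/s.
Vis-viva on the transfer ellipse at r = 7200 km gives v_t = √[μ(2/r − 1/a_t)] = 9.7773 km/s.
Δv₂ = |v_t − v_c| = |9.7773 − 7.4405| = 2.337 km/s.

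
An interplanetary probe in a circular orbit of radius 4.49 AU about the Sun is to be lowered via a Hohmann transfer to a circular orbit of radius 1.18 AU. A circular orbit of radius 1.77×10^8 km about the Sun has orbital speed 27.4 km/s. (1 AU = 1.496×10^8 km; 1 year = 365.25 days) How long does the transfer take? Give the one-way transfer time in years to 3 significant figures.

t = 2.39 years

From the circular-orbit relation v² = μ/r at r = 1.77×10^8 km: μ = v²r = (27.4)² × 1.77×10^8 = 1.32885×10^11 km³/s².
In km: r₁ = 4.49 × 1.496×10^8 = 6.71704×10^8 km; r₂ = 1.18 × 1.496×10^8 = 1.76528×10^8 km.
Transfer-ellipse semi-major axis a_t = (r₁ + r₂)/2 = (6.71704×10^8 + 1.76528×10^8)/2 = 4.24116×10^8 km.
Transfer time t = π√(a_t³/μ) = π√((4.24116×10^8)³ / 1.32885×10^11) = 7.527×10^7 s.
Converting: 7.527×10^7 s ÷ 3.15576×10^7 s/year (365.25 × 86400) = 2.39 years.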